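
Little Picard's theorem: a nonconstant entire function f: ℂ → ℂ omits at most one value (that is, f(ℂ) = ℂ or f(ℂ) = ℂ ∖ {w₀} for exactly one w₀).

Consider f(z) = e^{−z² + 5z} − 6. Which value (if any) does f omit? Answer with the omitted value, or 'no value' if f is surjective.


Little Picard bounds the complement of f(ℂ) to at most one point.
The exponent g(z) = −z² + 5z is a nonconstant polynomial, hence surjective onto ℂ. So e^{g(z)} takes every value in {e^w : w ∈ ℂ} = ℂ ∖ {0}. Adding -6 shifts the range to ℂ ∖ {-6}. f omits exactly -6.

Omitted value: -6.


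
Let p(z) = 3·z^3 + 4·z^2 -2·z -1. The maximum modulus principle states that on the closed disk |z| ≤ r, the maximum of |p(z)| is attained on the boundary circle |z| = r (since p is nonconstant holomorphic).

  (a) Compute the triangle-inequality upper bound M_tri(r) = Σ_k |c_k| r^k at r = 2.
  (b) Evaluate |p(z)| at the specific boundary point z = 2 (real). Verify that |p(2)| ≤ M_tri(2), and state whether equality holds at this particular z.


Coefficients: c_0 = -1, c_1 = -2, c_2 = 4, c_3 = 3. Radius r = 2.
Part (a). Triangle bound: M_tri(r) = Σ_k |c_k| r^k
  = |-1|·2^0 + |-2|·2^1 + |4|·2^2 + |3|·2^3
  = 1 + 4 + 16 + 24 = 45.
This bounds M(r) := max_{|z|=r} |p(z)| from above; equality holds iff all terms c_k z^k can be made to align in phase at a single z on |z|=r.
Part (b). At z = 2 (real, on the circle |z| = r):
  p(2) = (-1)·2^0 + (-2)·2^1 + (4)·2^2 + (3)·2^3 = 35.
  |p(2)| = 35.
Check: |p(2)| = 35 ≤ 45 = M_tri(2). ✓ Equality does not hold at z = 2 (the coefficients have mixed signs, so the terms do not all align in phase there).

M_tri(2) = 45; |p(2)| = 35; equality at z=2: no.


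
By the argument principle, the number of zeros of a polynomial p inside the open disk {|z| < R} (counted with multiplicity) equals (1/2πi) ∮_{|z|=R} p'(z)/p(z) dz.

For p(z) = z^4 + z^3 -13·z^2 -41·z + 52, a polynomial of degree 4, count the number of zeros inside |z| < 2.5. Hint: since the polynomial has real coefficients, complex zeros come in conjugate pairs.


The zeros of p are: 1, 4, (-3 + 2i), (-3 - 2i).
Their magnitudes are: 1, 4, 3.606, 3.606.
Zeros with |z| < R = 2.5: 1.
Count = 1.
By the argument principle, (1/2πi) ∮_{|z|=R} p'(z)/p(z) dz equals exactly this count.

Number of zeros inside |z| < 2.5: 1.


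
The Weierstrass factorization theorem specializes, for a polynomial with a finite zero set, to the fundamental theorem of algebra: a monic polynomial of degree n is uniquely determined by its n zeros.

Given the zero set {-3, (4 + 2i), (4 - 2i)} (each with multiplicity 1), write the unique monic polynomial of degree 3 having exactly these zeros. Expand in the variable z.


The polynomial is p(z) = ∏_{α ∈ S} (z − α), where S = {-3, (4 + 2i), (4 - 2i)}.
Expanding the product yields: p(z) = z^3 -5·z^2 -4·z + 60.
Note conjugate pairs combine to real quadratics: (z − (4+2i))(z − (4−2i)) = z² − 8z + 20.
The resulting polynomial has degree 3 and real coefficients as required.

p(z) = z^3 -5·z^2 -4·z + 60.


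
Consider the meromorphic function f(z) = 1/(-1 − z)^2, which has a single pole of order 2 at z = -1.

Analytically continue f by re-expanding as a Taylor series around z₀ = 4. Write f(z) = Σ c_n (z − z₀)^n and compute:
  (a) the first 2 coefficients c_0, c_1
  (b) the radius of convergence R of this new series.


Let w = z − z₀, so z = z₀ + w.
Then -1 − z = -1 − (z₀ + w) = (-1 − z₀) − w = -5 − w.
f(z) = 1/(-5 − w)^2 = (1/(-5)^2) · (1 − w/(-5))^{−2}.
By the binomial series (1−u)^{−2} = Σ_{n≥0} C(n+1, 1) u^n for |u|<1, with u = w/(-5):
  c_n = C(n+1, 1) / (-5)^(n+2).
  c_0 = 1/(-5)^2 = 1/25.
  c_1 = 2/(-5)^3 = -2/125.
The series is valid for |w/d| < 1, i.e. |z − z₀| < |d|.
Radius of convergence: R = |-1 − z₀| = |-5| = 5 (distance from z₀ to the singularity z = -1).

c_0 = 1/25, c_1 = -2/125; R = 5.


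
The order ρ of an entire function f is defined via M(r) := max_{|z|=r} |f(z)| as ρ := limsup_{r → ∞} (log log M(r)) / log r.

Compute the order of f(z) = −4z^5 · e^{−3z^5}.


M(r) = max_{|z|=r} |-4|·|z|^5·|e^{−3z^5}| = 4·r^5 · e^{3r^5} (the factors attain their maxima compatibly on |z|=r). Then log M(r) = log 4 + 5·log r + 3r^5, dominated by the last term, so log log M(r) ~ 5·log r. The polynomial factor -4z^5 contributes only a log r term and does not affect the order. ρ = 5.
Therefore ρ = 5.

Order ρ = 5.


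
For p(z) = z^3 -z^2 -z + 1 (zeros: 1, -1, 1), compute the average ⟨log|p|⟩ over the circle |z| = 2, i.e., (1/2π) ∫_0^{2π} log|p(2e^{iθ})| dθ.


Zeros: -1, 1, 1; r = 2.
Inside |z| < r: -1, 1, 1. Outside (|z| ≥ r): ∅.
p(0) = 1, so log|p(0)| = log(1) = 0.0000.
Apply Jensen: I(r) = log|p(0)| + Σ_k log(r/|z_k|), summed over zeros inside |z| < r.
  log(r/|z_k|) for z_k = 1: log(2/1) = 0.6931
  log(r/|z_k|) for z_k = -1: log(2/1) = 0.6931
  log(r/|z_k|) for z_k = 1: log(2/1) = 0.6931
Sum over inside zeros: 2.0794.
I(r) = log|p(0)| + (inside sum) = 0.0000 + 2.0794 = 2.0794.
Closed form (all zeros inside, monic): I(r) = n·log(r) = 3·log(2) = 2.0794. ✓

I(r) ≈ 2.0794.


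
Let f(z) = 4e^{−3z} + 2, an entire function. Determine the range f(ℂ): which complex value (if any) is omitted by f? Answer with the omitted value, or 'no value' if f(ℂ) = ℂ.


Little Picard bounds the complement of f(ℂ) to at most one point.
e^{−3z} is never zero on ℂ, so 4·e^{−3z} takes every value in ℂ ∖ {0}. Adding 2 shifts the range to ℂ ∖ {2}. Thus f omits exactly the value 2.

Omitted value: 2.


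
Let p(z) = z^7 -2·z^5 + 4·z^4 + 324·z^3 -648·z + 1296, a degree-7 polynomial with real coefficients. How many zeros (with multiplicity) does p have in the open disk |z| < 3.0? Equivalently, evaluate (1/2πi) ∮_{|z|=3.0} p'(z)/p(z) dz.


The zeros of p are: -2, (3 + 3i), (3 - 3i), (-3 + 3i), (-3 - 3i), (1 + 1i), (1 - 1i).
Their magnitudes are: 2, 4.243, 4.243, 4.243, 4.243, 1.414, 1.414.
Zeros with |z| < R = 3.0: -2, (1 + 1i), (1 - 1i).
Count = 3.
By the argument principle, (1/2πi) ∮_{|z|=R} p'(z)/p(z) dz equals exactly this count.

Number of zeros inside |z| < 3.0: 3.


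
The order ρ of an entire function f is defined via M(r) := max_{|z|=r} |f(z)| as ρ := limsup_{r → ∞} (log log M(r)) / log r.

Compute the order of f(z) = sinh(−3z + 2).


sinh(w) is a linear combination of e^{iw} and e^{−iw} (or e^w, e^{−w} in the hyperbolic case), so |sinh(w)| ≤ e^{|w|}. With w = −3z + 2, |w| ≤ 3|z| + 2 = 3r + 2 on |z| = r, giving M(r) ≤ e^{3r + 2}, so ρ ≤ 1. On a suitable ray (z = it for sin/cos; z = t for sinh/cosh, t real → ∞), |sinh(−3z + 2)| grows like e^{3|t|}/2, so ρ ≥ 1. Hence ρ = 1.
Therefore ρ = 1.

Order ρ = 1.


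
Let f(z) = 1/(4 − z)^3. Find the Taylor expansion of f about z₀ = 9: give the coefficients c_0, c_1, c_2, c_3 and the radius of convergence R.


Let w = z − z₀, so z = z₀ + w.
Then 4 − z = 4 − (z₀ + w) = (4 − z₀) − w = -5 − w.
f(z) = 1/(-5 − w)^3 = (1/(-5)^3) · (1 − w/(-5))^{−3}.
By the binomial series (1−u)^{−3} = Σ_{n≥0} C(n+2, 2) u^n for |u|<1, with u = w/(-5):
  c_n = C(n+2, 2) / (-5)^(n+3).
  c_0 = 1/(-5)^3 = -1/125.
  c_1 = 3/(-5)^4 = 3/625.
  c_2 = 6/(-5)^5 = -6/3125.
  c_3 = 10/(-5)^6 = 2/3125.
The series is valid for |w/d| < 1, i.e. |z − z₀| < |d|.
Radius of convergence: R = |4 − z₀| = |-5| = 5 (distance from z₀ to the singularity z = 4).

c_0 = -1/125, c_1 = 3/625, c_2 = -6/3125, c_3 = 2/3125; R = 5.


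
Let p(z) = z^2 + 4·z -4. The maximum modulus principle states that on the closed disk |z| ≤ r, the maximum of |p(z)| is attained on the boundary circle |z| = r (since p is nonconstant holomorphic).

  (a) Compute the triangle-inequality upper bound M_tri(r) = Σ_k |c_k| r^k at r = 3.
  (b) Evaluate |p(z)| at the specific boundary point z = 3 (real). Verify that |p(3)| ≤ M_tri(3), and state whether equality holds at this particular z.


Coefficients: c_0 = -4, c_1 = 4, c_2 = 1. Radius r = 3.
Part (a). Triangle bound: M_tri(r) = Σ_k |c_k| r^k
  = |-4|·3^0 + |4|·3^1 + |1|·3^2
  = 4 + 12 + 9 = 25.
This bounds M(r) := max_{|z|=r} |p(z)| from above; equality holds iff all terms c_k z^k can be made to align in phase at a single z on |z|=r.
Part (b). At z = 3 (real, on the circle |z| = r):
  p(3) = (-4)·3^0 + (4)·3^1 + (1)·3^2 = 17.
  |p(3)| = 17.
Check: |p(3)| = 17 ≤ 25 = M_tri(3). ✓ Equality does not hold at z = 3 (the coefficients have mixed signs, so the terms do not all align in phase there).

M_tri(3) = 25; |p(3)| = 17; equality at z=3: no.


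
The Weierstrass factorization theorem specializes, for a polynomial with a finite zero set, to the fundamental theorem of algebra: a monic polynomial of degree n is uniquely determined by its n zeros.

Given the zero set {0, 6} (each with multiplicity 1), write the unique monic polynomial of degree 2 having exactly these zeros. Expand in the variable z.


The polynomial is p(z) = ∏_{α ∈ S} (z − α), where S = {0, 6}.
Expanding the product yields: p(z) = z^2 -6·z.
The resulting polynomial has degree 2 and real coefficients as required.

p(z) = z^2 -6·z.


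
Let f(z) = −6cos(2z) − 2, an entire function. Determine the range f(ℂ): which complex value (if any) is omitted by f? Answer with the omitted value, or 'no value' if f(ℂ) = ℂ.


Little Picard bounds the complement of f(ℂ) to at most one point.
cos is entire and surjective onto ℂ: for every w ∈ ℂ, cos(ζ) = w has a solution ζ ∈ ℂ (e.g., via the complex inverse arccos). With ζ = 2z this gives z = ζ/(2). Then -6·cos(2z) takes every value in -6·ℂ = ℂ, and adding -2 is a bijection of ℂ. So f is surjective and omits no value. (Note: only on the real line is cos bounded by [−1, 1].)

Omitted value: no value.


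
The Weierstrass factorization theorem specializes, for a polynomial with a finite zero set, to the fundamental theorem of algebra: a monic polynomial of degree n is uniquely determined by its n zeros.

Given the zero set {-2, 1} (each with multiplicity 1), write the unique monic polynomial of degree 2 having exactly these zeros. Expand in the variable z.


The polynomial is p(z) = ∏_{α ∈ S} (z − α), where S = {-2, 1}.
Expanding the product yields: p(z) = z^2 + z -2.
The resulting polynomial has degree 2 and real coefficients as required.

p(z) = z^2 + z -2.


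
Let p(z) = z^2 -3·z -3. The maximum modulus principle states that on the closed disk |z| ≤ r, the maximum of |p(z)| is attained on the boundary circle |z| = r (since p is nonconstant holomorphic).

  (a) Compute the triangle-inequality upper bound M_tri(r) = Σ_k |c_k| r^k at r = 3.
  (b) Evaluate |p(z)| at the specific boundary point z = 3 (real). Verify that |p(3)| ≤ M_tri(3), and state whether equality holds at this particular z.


Coefficients: c_0 = -3, c_1 = -3, c_2 = 1. Radius r = 3.
Part (a). Triangle bound: M_tri(r) = Σ_k |c_k| r^k
  = |-3|·3^0 + |-3|·3^1 + |1|·3^2
  = 3 + 9 + 9 = 21.
This bounds M(r) := max_{|z|=r} |p(z)| from above; equality holds iff all terms c_k z^k can be made to align in phase at a single z on |z|=r.
Part (b). At z = 3 (real, on the circle |z| = r):
  p(3) = (-3)·3^0 + (-3)·3^1 + (1)·3^2 = -3.
  |p(3)| = 3.
Check: |p(3)| = 3 ≤ 21 = M_tri(3). ✓ Equality does not hold at z = 3 (the coefficients have mixed signs, so the terms do not all align in phase there).

M_tri(3) = 21; |p(3)| = 3; equality at z=3: no.


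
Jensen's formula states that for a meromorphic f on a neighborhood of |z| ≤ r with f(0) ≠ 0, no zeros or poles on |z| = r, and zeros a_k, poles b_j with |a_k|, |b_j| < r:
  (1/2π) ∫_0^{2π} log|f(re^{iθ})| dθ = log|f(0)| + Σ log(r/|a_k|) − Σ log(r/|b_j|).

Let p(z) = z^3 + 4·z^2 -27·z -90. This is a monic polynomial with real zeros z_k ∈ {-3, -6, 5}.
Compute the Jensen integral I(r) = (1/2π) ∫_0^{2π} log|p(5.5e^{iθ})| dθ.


Zeros: -6, -3, 5; r = 5.5.
Inside |z| < r: -3, 5. Outside (|z| ≥ r): -6.
p(0) = -90, so log|p(0)| = log(90) = 4.4998.
Apply Jensen: I(r) = log|p(0)| + Σ_k log(r/|z_k|), summed over zeros inside |z| < r.
  log(r/|z_k|) for z_k = -3: log(5.5/3) = 0.6061
  log(r/|z_k|) for z_k = 5: log(5.5/5) = 0.0953
  Outside zeros (-6) contribute nothing to the Jensen sum.
Sum over inside zeros: 0.7014.
I(r) = log|p(0)| + (inside sum) = 4.4998 + 0.7014 = 5.2013.
Note: since some zeros are outside |z| ≤ r, the simplified n·log(r) form does NOT apply — only the inside zeros contribute.

I(r) ≈ 5.2013.


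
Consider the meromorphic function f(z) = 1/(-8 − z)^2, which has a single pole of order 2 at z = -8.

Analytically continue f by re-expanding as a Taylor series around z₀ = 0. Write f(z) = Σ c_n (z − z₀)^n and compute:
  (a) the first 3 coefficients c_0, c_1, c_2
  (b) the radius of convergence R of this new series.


Let w = z − z₀, so z = z₀ + w.
Then -8 − z = -8 − (z₀ + w) = (-8 − z₀) − w = -8 − w.
f(z) = 1/(-8 − w)^2 = (1/(-8)^2) · (1 − w/(-8))^{−2}.
By the binomial series (1−u)^{−2} = Σ_{n≥0} C(n+1, 1) u^n for |u|<1, with u = w/(-8):
  c_n = C(n+1, 1) / (-8)^(n+2).
  c_0 = 1/(-8)^2 = 1/64.
  c_1 = 2/(-8)^3 = -1/256.
  c_2 = 3/(-8)^4 = 3/4096.
The series is valid for |w/d| < 1, i.e. |z − z₀| < |d|.
Radius of convergence: R = |-8 − z₀| = |-8| = 8 (distance from z₀ to the singularity z = -8).

c_0 = 1/64, c_1 = -1/256, c_2 = 3/4096; R = 8.


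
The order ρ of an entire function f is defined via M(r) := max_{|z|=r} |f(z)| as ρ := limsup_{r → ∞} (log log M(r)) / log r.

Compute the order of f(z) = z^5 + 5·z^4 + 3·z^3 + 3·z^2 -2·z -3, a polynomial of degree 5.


|f(z)| ≤ Σ|c_k|·r^k = O(r^5) as r → ∞. Polynomial growth is O(e^{r^ε}) for every ε > 0 (since r^5/e^{r^ε} → 0), so ρ ≤ ε for all ε > 0, i.e. ρ = 0. Every nonconstant polynomial has order 0.
Therefore ρ = 0.

Order ρ = 0.


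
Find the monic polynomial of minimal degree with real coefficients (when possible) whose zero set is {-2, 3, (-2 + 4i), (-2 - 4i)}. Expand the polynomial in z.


The polynomial is p(z) = ∏_{α ∈ S} (z − α), where S = {-2, 3, (-2 + 4i), (-2 - 4i)}.
Expanding the product yields: p(z) = z^4 + 3·z^3 + 10·z^2 -44·z -120.
Note conjugate pairs combine to real quadratics: (z − (-2+4i))(z − (-2−4i)) = z² + 4z + 20.
The resulting polynomial has degree 4 and real coefficients as required.

p(z) = z^4 + 3·z^3 + 10·z^2 -44·z -120.


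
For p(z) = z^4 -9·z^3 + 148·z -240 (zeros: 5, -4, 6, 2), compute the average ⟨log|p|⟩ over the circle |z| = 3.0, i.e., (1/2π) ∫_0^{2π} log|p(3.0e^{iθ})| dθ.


Zeros: -4, 2, 5, 6; r = 3.0.
Inside |z| < r: 2. Outside (|z| ≥ r): -4, 5, 6.
p(0) = -240, so log|p(0)| = log(240) = 5.4806.
Apply Jensen: I(r) = log|p(0)| + Σ_k log(r/|z_k|), summed over zeros inside |z| < r.
  log(r/|z_k|) for z_k = 2: log(3.0/2) = 0.4055
  Outside zeros (-4, 5, 6) contribute nothing to the Jensen sum.
Sum over inside zeros: 0.4055.
I(r) = log|p(0)| + (inside sum) = 5.4806 + 0.4055 = 5.8861.
Note: since some zeros are outside |z| ≤ r, the simplified n·log(r) form does NOT apply — only the inside zeros contribute.

I(r) ≈ 5.8861.


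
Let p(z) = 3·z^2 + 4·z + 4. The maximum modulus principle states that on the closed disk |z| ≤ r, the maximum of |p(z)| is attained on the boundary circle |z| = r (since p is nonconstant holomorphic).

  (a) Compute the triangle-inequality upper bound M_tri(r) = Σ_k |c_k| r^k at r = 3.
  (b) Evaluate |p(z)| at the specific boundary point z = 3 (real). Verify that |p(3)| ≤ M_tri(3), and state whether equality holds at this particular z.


Coefficients: c_0 = 4, c_1 = 4, c_2 = 3. Radius r = 3.
Part (a). Triangle bound: M_tri(r) = Σ_k |c_k| r^k
  = |4|·3^0 + |4|·3^1 + |3|·3^2
  = 4 + 12 + 27 = 43.
This bounds M(r) := max_{|z|=r} |p(z)| from above; equality holds iff all terms c_k z^k can be made to align in phase at a single z on |z|=r.
Part (b). At z = 3 (real, on the circle |z| = r):
  p(3) = (4)·3^0 + (4)·3^1 + (3)·3^2 = 43.
  |p(3)| = 43.
Since all nonzero coefficients share the same sign, |p(3)| = 43 = M_tri(3); the triangle bound is attained at z = 3, so in fact M(r) = 43.

M_tri(3) = 43; |p(3)| = 43; equality at z=3: yes.


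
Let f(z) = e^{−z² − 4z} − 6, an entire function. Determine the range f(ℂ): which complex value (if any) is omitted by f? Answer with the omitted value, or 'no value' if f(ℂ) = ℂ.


Little Picard bounds the complement of f(ℂ) to at most one point.
The exponent g(z) = −z² − 4z is a nonconstant polynomial, hence surjective onto ℂ. So e^{g(z)} takes every value in {e^w : w ∈ ℂ} = ℂ ∖ {0}. Adding -6 shifts the range to ℂ ∖ {-6}. f omits exactly -6.

Omitted value: -6.


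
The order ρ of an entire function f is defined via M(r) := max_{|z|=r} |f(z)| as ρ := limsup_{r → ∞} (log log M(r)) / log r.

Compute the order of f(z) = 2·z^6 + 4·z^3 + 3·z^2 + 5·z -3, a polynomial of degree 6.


|f(z)| ≤ Σ|c_k|·r^k = O(r^6) as r → ∞. Polynomial growth is O(e^{r^ε}) for every ε > 0 (since r^6/e^{r^ε} → 0), so ρ ≤ ε for all ε > 0, i.e. ρ = 0. Every nonconstant polynomial has order 0.
Therefore ρ = 0.

Order ρ = 0.


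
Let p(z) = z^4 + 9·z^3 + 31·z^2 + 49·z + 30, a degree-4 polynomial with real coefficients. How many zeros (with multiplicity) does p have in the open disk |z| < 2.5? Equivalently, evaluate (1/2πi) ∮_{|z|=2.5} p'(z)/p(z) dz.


The zeros of p are: -3, -2, (-2 + 1i), (-2 - 1i).
Their magnitudes are: 3, 2, 2.236, 2.236.
Zeros with |z| < R = 2.5: -2, (-2 + 1i), (-2 - 1i).
Count = 3.
By the argument principle, (1/2πi) ∮_{|z|=R} p'(z)/p(z) dz equals exactly this count.

Number of zeros inside |z| < 2.5: 3.


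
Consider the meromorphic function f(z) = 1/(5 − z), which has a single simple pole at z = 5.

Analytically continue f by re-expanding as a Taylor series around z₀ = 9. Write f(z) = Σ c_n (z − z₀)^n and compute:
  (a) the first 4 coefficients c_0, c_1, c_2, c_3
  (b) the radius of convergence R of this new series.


Let w = z − z₀, so z = z₀ + w.
Then 5 − z = 5 − (z₀ + w) = (5 − z₀) − w = -4 − w.
f(z) = 1/(-4 − w) = (1/(-4)) · 1/(1 − w/(-4)) = Σ_{n≥0} w^n / (-4)^(n+1).
So c_n = 1/(-4)^(n+1):
  c_0 = 1/(-4)^1 = -1/4.
  c_1 = 1/(-4)^2 = 1/16.
  c_2 = 1/(-4)^3 = -1/64.
  c_3 = 1/(-4)^4 = 1/256.
The series is valid for |w/d| < 1, i.e. |z − z₀| < |d|.
Radius of convergence: R = |5 − z₀| = |-4| = 4 (distance from z₀ to the singularity z = 5).

c_0 = -1/4, c_1 = 1/16, c_2 = -1/64, c_3 = 1/256; R = 4.


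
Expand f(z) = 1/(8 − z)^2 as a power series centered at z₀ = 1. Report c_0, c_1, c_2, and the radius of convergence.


Let w = z − z₀, so z = z₀ + w.
Then 8 − z = 8 − (z₀ + w) = (8 − z₀) − w = 7 − w.
f(z) = 1/(7 − w)^2 = (1/(7)^2) · (1 − w/(7))^{−2}.
By the binomial series (1−u)^{−2} = Σ_{n≥0} C(n+1, 1) u^n for |u|<1, with u = w/(7):
  c_n = C(n+1, 1) / (7)^(n+2).
  c_0 = 1/(7)^2 = 1/49.
  c_1 = 2/(7)^3 = 2/343.
  c_2 = 3/(7)^4 = 3/2401.
The series is valid for |w/d| < 1, i.e. |z − z₀| < |d|.
Radius of convergence: R = |8 − z₀| = |7| = 7 (distance from z₀ to the singularity z = 8).

c_0 = 1/49, c_1 = 2/343, c_2 = 3/2401; R = 7.


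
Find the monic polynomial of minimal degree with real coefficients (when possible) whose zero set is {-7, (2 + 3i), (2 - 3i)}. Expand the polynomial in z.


The polynomial is p(z) = ∏_{α ∈ S} (z − α), where S = {-7, (2 + 3i), (2 - 3i)}.
Expanding the product yields: p(z) = z^3 + 3·z^2 -15·z + 91.
Note conjugate pairs combine to real quadratics: (z − (2+3i))(z − (2−3i)) = z² − 4z + 13.
The resulting polynomial has degree 3 and real coefficients as required.

p(z) = z^3 + 3·z^2 -15·z + 91.


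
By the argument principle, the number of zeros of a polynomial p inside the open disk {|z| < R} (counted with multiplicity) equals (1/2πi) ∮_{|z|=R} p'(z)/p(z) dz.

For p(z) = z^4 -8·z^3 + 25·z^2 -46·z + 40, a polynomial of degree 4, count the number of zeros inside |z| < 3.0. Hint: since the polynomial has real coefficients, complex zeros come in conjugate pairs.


The zeros of p are: 4, (1 + 2i), (1 - 2i), 2.
Their magnitudes are: 4, 2.236, 2.236, 2.
Zeros with |z| < R = 3.0: (1 + 2i), (1 - 2i), 2.
Count = 3.
By the argument principle, (1/2πi) ∮_{|z|=R} p'(z)/p(z) dz equals exactly this count.

Number of zeros inside |z| < 3.0: 3.


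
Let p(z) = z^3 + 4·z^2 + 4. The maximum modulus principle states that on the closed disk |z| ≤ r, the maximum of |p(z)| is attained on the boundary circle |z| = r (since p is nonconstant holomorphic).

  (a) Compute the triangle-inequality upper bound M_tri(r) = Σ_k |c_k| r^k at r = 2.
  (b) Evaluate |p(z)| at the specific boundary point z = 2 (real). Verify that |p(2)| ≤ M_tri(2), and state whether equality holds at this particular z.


Coefficients: c_0 = 4, c_1 = 0, c_2 = 4, c_3 = 1. Radius r = 2.
Part (a). Triangle bound: M_tri(r) = Σ_k |c_k| r^k
  = |4|·2^0 + |0|·2^1 + |4|·2^2 + |1|·2^3
  = 4 + 0 + 16 + 8 = 28.
This bounds M(r) := max_{|z|=r} |p(z)| from above; equality holds iff all terms c_k z^k can be made to align in phase at a single z on |z|=r.
Part (b). At z = 2 (real, on the circle |z| = r):
  p(2) = (4)·2^0 + (0)·2^1 + (4)·2^2 + (1)·2^3 = 28.
  |p(2)| = 28.
Since all nonzero coefficients share the same sign, |p(2)| = 28 = M_tri(2); the triangle bound is attained at z = 2, so in fact M(r) = 28.

M_tri(2) = 28; |p(2)| = 28; equality at z=2: yes.


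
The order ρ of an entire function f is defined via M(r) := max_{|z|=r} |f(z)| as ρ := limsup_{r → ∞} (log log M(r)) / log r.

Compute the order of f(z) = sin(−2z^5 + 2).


Write sin(w) = (e^{iw} ± e^{−iw})/(2 or 2i), so |sin(w)| ≤ e^{|w|}. With w = −2z^5 + 2, |w| ≤ 2r^5 + 2 on |z|=r, giving M(r) ≤ e^{2r^5 + 2} and ρ ≤ 5. For the lower bound, choose z on |z|=r with -2z^5 purely imaginary of modulus 2r^5; then |sin(−2z^5 + 2)| grows like e^{2r^5}/2, so ρ ≥ 5. Hence ρ = 5.
Therefore ρ = 5.

Order ρ = 5.


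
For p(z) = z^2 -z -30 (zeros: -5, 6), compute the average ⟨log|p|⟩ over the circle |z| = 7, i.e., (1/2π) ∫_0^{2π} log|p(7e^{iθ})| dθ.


Zeros: -5, 6; r = 7.
Inside |z| < r: -5, 6. Outside (|z| ≥ r): ∅.
p(0) = -30, so log|p(0)| = log(30) = 3.4012.
Apply Jensen: I(r) = log|p(0)| + Σ_k log(r/|z_k|), summed over zeros inside |z| < r.
  log(r/|z_k|) for z_k = -5: log(7/5) = 0.3365
  log(r/|z_k|) for z_k = 6: log(7/6) = 0.1542
Sum over inside zeros: 0.4906.
I(r) = log|p(0)| + (inside sum) = 3.4012 + 0.4906 = 3.8918.
Closed form (all zeros inside, monic): I(r) = n·log(r) = 2·log(7) = 3.8918. ✓

I(r) ≈ 3.8918.


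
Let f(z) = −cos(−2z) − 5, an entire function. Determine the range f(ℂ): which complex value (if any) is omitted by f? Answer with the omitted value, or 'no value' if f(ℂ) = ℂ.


Little Picard bounds the complement of f(ℂ) to at most one point.
cos is entire and surjective onto ℂ: for every w ∈ ℂ, cos(ζ) = w has a solution ζ ∈ ℂ (e.g., via the complex inverse arccos). With ζ = −2z this gives z = ζ/(-2). Then -1·cos(−2z) takes every value in -1·ℂ = ℂ, and adding -5 is a bijection of ℂ. So f is surjective and omits no value. (Note: only on the real line is cos bounded by [−1, 1].)

Omitted value: no value.


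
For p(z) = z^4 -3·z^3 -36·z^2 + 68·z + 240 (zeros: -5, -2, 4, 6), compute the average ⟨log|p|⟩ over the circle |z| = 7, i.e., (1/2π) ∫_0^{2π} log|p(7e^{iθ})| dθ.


Zeros: -5, -2, 4, 6; r = 7.
Inside |z| < r: -5, -2, 4, 6. Outside (|z| ≥ r): ∅.
p(0) = 240, so log|p(0)| = log(240) = 5.4806.
Apply Jensen: I(r) = log|p(0)| + Σ_k log(r/|z_k|), summed over zeros inside |z| < r.
  log(r/|z_k|) for z_k = -5: log(7/5) = 0.3365
  log(r/|z_k|) for z_k = -2: log(7/2) = 1.2528
  log(r/|z_k|) for z_k = 4: log(7/4) = 0.5596
  log(r/|z_k|) for z_k = 6: log(7/6) = 0.1542
Sum over inside zeros: 2.3030.
I(r) = log|p(0)| + (inside sum) = 5.4806 + 2.3030 = 7.7836.
Closed form (all zeros inside, monic): I(r) = n·log(r) = 4·log(7) = 7.7836. ✓

I(r) ≈ 7.7836.


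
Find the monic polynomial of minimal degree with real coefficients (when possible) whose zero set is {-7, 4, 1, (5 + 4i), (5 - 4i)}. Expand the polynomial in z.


The polynomial is p(z) = ∏_{α ∈ S} (z − α), where S = {-7, 4, 1, (5 + 4i), (5 - 4i)}.
Expanding the product yields: p(z) = z^5 -8·z^4 -10·z^3 + 420·z^2 -1551·z + 1148.
Note conjugate pairs combine to real quadratics: (z − (5+4i))(z − (5−4i)) = z² − 10z + 41.
The resulting polynomial has degree 5 and real coefficients as required.

p(z) = z^5 -8·z^4 -10·z^3 + 420·z^2 -1551·z + 1148.


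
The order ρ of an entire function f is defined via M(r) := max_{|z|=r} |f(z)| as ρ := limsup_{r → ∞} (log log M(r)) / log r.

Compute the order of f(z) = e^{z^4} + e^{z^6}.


Each summand is entire of order 4 and 6 respectively (as in the single-exponential case). The order of a sum is at most the max of the orders, so ρ ≤ 6. For the lower bound: on |z|=r choose arg z so that 1z^6 is real positive; then |e^{1z^6}| = e^{1r^6} while |e^{1z^4}| ≤ e^{1r^4} = o(e^{1r^6}). So |f| ≥ e^{1r^6}(1 − o(1)) and ρ ≥ 6. Hence ρ = max(4, 6) = 6.
Therefore ρ = 6.

Order ρ = 6.


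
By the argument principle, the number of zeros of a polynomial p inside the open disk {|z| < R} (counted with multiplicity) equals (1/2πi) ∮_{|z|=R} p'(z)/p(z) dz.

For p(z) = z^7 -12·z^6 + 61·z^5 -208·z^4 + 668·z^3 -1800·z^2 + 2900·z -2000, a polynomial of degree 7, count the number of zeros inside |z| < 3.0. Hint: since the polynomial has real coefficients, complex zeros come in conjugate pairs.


The zeros of p are: (-1 + 3i), (-1 - 3i), 4, (2 + 1i), (2 - 1i), (3 + 1i), (3 - 1i).
Their magnitudes are: 3.162, 3.162, 4, 2.236, 2.236, 3.162, 3.162.
Zeros with |z| < R = 3.0: (2 + 1i), (2 - 1i).
Count = 2.
By the argument principle, (1/2πi) ∮_{|z|=R} p'(z)/p(z) dz equals exactly this count.

Number of zeros inside |z| < 3.0: 2.


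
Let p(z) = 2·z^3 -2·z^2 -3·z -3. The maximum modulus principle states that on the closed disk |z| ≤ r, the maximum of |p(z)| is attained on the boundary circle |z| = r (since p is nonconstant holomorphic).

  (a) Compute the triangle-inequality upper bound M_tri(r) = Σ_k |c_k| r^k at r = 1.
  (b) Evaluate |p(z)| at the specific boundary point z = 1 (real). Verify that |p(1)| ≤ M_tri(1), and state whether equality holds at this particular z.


Coefficients: c_0 = -3, c_1 = -3, c_2 = -2, c_3 = 2. Radius r = 1.
Part (a). Triangle bound: M_tri(r) = Σ_k |c_k| r^k
  = |-3|·1^0 + |-3|·1^1 + |-2|·1^2 + |2|·1^3
  = 3 + 3 + 2 + 2 = 10.
This bounds M(r) := max_{|z|=r} |p(z)| from above; equality holds iff all terms c_k z^k can be made to align in phase at a single z on |z|=r.
Part (b). At z = 1 (real, on the circle |z| = r):
  p(1) = (-3)·1^0 + (-3)·1^1 + (-2)·1^2 + (2)·1^3 = -6.
  |p(1)| = 6.
Check: |p(1)| = 6 ≤ 10 = M_tri(1). ✓ Equality does not hold at z = 1 (the coefficients have mixed signs, so the terms do not all align in phase there).

M_tri(1) = 10; |p(1)| = 6; equality at z=1: no.


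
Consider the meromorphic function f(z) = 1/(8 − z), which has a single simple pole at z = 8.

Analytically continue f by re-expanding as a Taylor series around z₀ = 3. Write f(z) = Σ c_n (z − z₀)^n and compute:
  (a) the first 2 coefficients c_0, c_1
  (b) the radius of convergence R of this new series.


Let w = z − z₀, so z = z₀ + w.
Then 8 − z = 8 − (z₀ + w) = (8 − z₀) − w = 5 − w.
f(z) = 1/(5 − w) = (1/(5)) · 1/(1 − w/(5)) = Σ_{n≥0} w^n / (5)^(n+1).
So c_n = 1/(5)^(n+1):
  c_0 = 1/(5)^1 = 1/5.
  c_1 = 1/(5)^2 = 1/25.
The series is valid for |w/d| < 1, i.e. |z − z₀| < |d|.
Radius of convergence: R = |8 − z₀| = |5| = 5 (distance from z₀ to the singularity z = 8).

c_0 = 1/5, c_1 = 1/25; R = 5.


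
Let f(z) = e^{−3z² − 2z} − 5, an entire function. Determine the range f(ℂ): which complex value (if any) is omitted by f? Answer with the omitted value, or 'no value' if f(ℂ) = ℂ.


Little Picard bounds the complement of f(ℂ) to at most one point.
The exponent g(z) = −3z² − 2z is a nonconstant polynomial, hence surjective onto ℂ. So e^{g(z)} takes every value in {e^w : w ∈ ℂ} = ℂ ∖ {0}. Adding -5 shifts the range to ℂ ∖ {-5}. f omits exactly -5.

Omitted value: -5.


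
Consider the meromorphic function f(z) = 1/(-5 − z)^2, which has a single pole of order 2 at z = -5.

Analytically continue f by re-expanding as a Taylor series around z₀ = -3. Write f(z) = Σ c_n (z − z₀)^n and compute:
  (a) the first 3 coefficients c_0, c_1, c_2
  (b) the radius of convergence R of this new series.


Let w = z − z₀, so z = z₀ + w.
Then -5 − z = -5 − (z₀ + w) = (-5 − z₀) − w = -2 − w.
f(z) = 1/(-2 − w)^2 = (1/(-2)^2) · (1 − w/(-2))^{−2}.
By the binomial series (1−u)^{−2} = Σ_{n≥0} C(n+1, 1) u^n for |u|<1, with u = w/(-2):
  c_n = C(n+1, 1) / (-2)^(n+2).
  c_0 = 1/(-2)^2 = 1/4.
  c_1 = 2/(-2)^3 = -1/4.
  c_2 = 3/(-2)^4 = 3/16.
The series is valid for |w/d| < 1, i.e. |z − z₀| < |d|.
Radius of convergence: R = |-5 − z₀| = |-2| = 2 (distance from z₀ to the singularity z = -5).

c_0 = 1/4, c_1 = -1/4, c_2 = 3/16; R = 2.


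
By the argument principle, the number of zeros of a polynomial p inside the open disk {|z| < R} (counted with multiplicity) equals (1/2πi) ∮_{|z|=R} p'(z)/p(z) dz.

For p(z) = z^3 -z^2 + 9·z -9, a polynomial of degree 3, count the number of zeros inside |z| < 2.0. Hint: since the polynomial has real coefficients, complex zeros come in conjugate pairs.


The zeros of p are: (0 + 3i), (0 - 3i), 1.
Their magnitudes are: 3, 3, 1.
Zeros with |z| < R = 2.0: 1.
Count = 1.
By the argument principle, (1/2πi) ∮_{|z|=R} p'(z)/p(z) dz equals exactly this count.

Number of zeros inside |z| < 2.0: 1.


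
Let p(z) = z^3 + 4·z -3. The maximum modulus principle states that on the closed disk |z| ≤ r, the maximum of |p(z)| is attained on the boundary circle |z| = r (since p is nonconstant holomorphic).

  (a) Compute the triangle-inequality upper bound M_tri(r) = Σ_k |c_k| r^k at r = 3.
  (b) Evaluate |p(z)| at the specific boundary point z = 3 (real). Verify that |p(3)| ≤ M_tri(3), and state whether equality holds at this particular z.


Coefficients: c_0 = -3, c_1 = 4, c_2 = 0, c_3 = 1. Radius r = 3.
Part (a). Triangle bound: M_tri(r) = Σ_k |c_k| r^k
  = |-3|·3^0 + |4|·3^1 + |0|·3^2 + |1|·3^3
  = 3 + 12 + 0 + 27 = 42.
This bounds M(r) := max_{|z|=r} |p(z)| from above; equality holds iff all terms c_k z^k can be made to align in phase at a single z on |z|=r.
Part (b). At z = 3 (real, on the circle |z| = r):
  p(3) = (-3)·3^0 + (4)·3^1 + (0)·3^2 + (1)·3^3 = 36.
  |p(3)| = 36.
Check: |p(3)| = 36 ≤ 42 = M_tri(3). ✓ Equality does not hold at z = 3 (the coefficients have mixed signs, so the terms do not all align in phase there).

M_tri(3) = 42; |p(3)| = 36; equality at z=3: no.


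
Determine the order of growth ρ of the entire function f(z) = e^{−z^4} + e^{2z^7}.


Each summand is entire of order 4 and 7 respectively (as in the single-exponential case). The order of a sum is at most the max of the orders, so ρ ≤ 7. For the lower bound: on |z|=r choose arg z so that 2z^7 is real positive; then |e^{2z^7}| = e^{2r^7} while |e^{-1z^4}| ≤ e^{1r^4} = o(e^{2r^7}). So |f| ≥ e^{2r^7}(1 − o(1)) and ρ ≥ 7. Hence ρ = max(4, 7) = 7.
Therefore ρ = 7.

Order ρ = 7.


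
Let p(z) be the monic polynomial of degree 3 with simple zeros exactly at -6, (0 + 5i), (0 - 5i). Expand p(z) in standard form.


The polynomial is p(z) = ∏_{α ∈ S} (z − α), where S = {-6, (0 + 5i), (0 - 5i)}.
Expanding the product yields: p(z) = z^3 + 6·z^2 + 25·z + 150.
Note conjugate pairs combine to real quadratics: (z − (0+5i))(z − (0−5i)) = z² + 25.
The resulting polynomial has degree 3 and real coefficients as required.

p(z) = z^3 + 6·z^2 + 25·z + 150.


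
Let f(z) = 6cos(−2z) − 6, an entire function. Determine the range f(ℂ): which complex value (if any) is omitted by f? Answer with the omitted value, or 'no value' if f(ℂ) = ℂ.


Little Picard bounds the complement of f(ℂ) to at most one point.
cos is entire and surjective onto ℂ: for every w ∈ ℂ, cos(ζ) = w has a solution ζ ∈ ℂ (e.g., via the complex inverse arccos). With ζ = −2z this gives z = ζ/(-2). Then 6·cos(−2z) takes every value in 6·ℂ = ℂ, and adding -6 is a bijection of ℂ. So f is surjective and omits no value. (Note: only on the real line is cos bounded by [−1, 1].)

Omitted value: no value.


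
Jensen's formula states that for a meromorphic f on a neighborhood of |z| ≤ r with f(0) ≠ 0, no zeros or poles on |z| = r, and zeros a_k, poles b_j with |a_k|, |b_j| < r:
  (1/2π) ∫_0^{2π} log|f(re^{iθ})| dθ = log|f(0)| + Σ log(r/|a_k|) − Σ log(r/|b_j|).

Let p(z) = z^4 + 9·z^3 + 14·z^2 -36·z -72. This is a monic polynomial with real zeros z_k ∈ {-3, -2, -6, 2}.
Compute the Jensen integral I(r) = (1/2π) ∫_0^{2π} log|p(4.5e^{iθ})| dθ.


Zeros: -6, -3, -2, 2; r = 4.5.
Inside |z| < r: -3, -2, 2. Outside (|z| ≥ r): -6.
p(0) = -72, so log|p(0)| = log(72) = 4.2767.
Apply Jensen: I(r) = log|p(0)| + Σ_k log(r/|z_k|), summed over zeros inside |z| < r.
  log(r/|z_k|) for z_k = -3: log(4.5/3) = 0.4055
  log(r/|z_k|) for z_k = -2: log(4.5/2) = 0.8109
  log(r/|z_k|) for z_k = 2: log(4.5/2) = 0.8109
  Outside zeros (-6) contribute nothing to the Jensen sum.
Sum over inside zeros: 2.0273.
I(r) = log|p(0)| + (inside sum) = 4.2767 + 2.0273 = 6.3040.
Note: since some zeros are outside |z| ≤ r, the simplified n·log(r) form does NOT apply — only the inside zeros contribute.

I(r) ≈ 6.3040.


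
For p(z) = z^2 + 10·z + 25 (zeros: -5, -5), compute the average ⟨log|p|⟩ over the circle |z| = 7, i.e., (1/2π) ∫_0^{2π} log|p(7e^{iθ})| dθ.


Zeros: -5, -5; r = 7.
Inside |z| < r: -5, -5. Outside (|z| ≥ r): ∅.
p(0) = 25, so log|p(0)| = log(25) = 3.2189.
Apply Jensen: I(r) = log|p(0)| + Σ_k log(r/|z_k|), summed over zeros inside |z| < r.
  log(r/|z_k|) for z_k = -5: log(7/5) = 0.3365
  log(r/|z_k|) for z_k = -5: log(7/5) = 0.3365
Sum over inside zeros: 0.6729.
I(r) = log|p(0)| + (inside sum) = 3.2189 + 0.6729 = 3.8918.
Closed form (all zeros inside, monic): I(r) = n·log(r) = 2·log(7) = 3.8918. ✓

I(r) ≈ 3.8918.


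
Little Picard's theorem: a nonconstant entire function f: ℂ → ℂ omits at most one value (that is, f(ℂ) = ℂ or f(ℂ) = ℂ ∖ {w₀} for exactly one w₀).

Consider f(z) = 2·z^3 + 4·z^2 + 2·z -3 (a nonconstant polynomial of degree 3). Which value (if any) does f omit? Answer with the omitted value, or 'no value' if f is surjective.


Little Picard bounds the complement of f(ℂ) to at most one point.
For every w ∈ ℂ, the equation p(z) − w = 0 is a nonconstant polynomial in z and hence has at least one root by the fundamental theorem of algebra. So p is surjective onto ℂ, omitting no value.

Omitted value: no value.


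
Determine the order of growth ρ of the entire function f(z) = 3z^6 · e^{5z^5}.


M(r) = max_{|z|=r} |3|·|z|^6·|e^{5z^5}| = 3·r^6 · e^{5r^5} (the factors attain their maxima compatibly on |z|=r). Then log M(r) = log 3 + 6·log r + 5r^5, dominated by the last term, so log log M(r) ~ 5·log r. The polynomial factor 3z^6 contributes only a log r term and does not affect the order. ρ = 5.
Therefore ρ = 5.

Order ρ = 5.


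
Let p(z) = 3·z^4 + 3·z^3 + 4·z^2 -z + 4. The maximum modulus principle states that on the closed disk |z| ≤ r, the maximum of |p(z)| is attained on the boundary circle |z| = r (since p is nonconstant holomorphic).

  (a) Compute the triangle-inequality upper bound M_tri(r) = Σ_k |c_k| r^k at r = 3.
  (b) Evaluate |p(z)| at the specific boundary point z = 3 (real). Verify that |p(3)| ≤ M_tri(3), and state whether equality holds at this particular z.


Coefficients: c_0 = 4, c_1 = -1, c_2 = 4, c_3 = 3, c_4 = 3. Radius r = 3.
Part (a). Triangle bound: M_tri(r) = Σ_k |c_k| r^k
  = |4|·3^0 + |-1|·3^1 + |4|·3^2 + |3|·3^3 + |3|·3^4
  = 4 + 3 + 36 + 81 + 243 = 367.
This bounds M(r) := max_{|z|=r} |p(z)| from above; equality holds iff all terms c_k z^k can be made to align in phase at a single z on |z|=r.
Part (b). At z = 3 (real, on the circle |z| = r):
  p(3) = (4)·3^0 + (-1)·3^1 + (4)·3^2 + (3)·3^3 + (3)·3^4 = 361.
  |p(3)| = 361.
Check: |p(3)| = 361 ≤ 367 = M_tri(3). ✓ Equality does not hold at z = 3 (the coefficients have mixed signs, so the terms do not all align in phase there).

M_tri(3) = 367; |p(3)| = 361; equality at z=3: no.


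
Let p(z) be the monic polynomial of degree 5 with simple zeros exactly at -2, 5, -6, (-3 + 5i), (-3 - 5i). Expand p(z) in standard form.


The polynomial is p(z) = ∏_{α ∈ S} (z − α), where S = {-2, 5, -6, (-3 + 5i), (-3 - 5i)}.
Expanding the product yields: p(z) = z^5 + 9·z^4 + 24·z^3 -126·z^2 -1312·z -2040.
Note conjugate pairs combine to real quadratics: (z − (-3+5i))(z − (-3−5i)) = z² + 6z + 34.
The resulting polynomial has degree 5 and real coefficients as required.

p(z) = z^5 + 9·z^4 + 24·z^3 -126·z^2 -1312·z -2040.


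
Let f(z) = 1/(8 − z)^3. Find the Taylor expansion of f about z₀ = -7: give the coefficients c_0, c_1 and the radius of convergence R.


Let w = z − z₀, so z = z₀ + w.
Then 8 − z = 8 − (z₀ + w) = (8 − z₀) − w = 15 − w.
f(z) = 1/(15 − w)^3 = (1/(15)^3) · (1 − w/(15))^{−3}.
By the binomial series (1−u)^{−3} = Σ_{n≥0} C(n+2, 2) u^n for |u|<1, with u = w/(15):
  c_n = C(n+2, 2) / (15)^(n+3).
  c_0 = 1/(15)^3 = 1/3375.
  c_1 = 3/(15)^4 = 1/16875.
The series is valid for |w/d| < 1, i.e. |z − z₀| < |d|.
Radius of convergence: R = |8 − z₀| = |15| = 15 (distance from z₀ to the singularity z = 8).

c_0 = 1/3375, c_1 = 1/16875; R = 15.


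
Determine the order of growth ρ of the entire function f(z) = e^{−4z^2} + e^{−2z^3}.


Each summand is entire of order 2 and 3 respectively (as in the single-exponential case). The order of a sum is at most the max of the orders, so ρ ≤ 3. For the lower bound: on |z|=r choose arg z so that -2z^3 is real positive; then |e^{-2z^3}| = e^{2r^3} while |e^{-4z^2}| ≤ e^{4r^2} = o(e^{2r^3}). So |f| ≥ e^{2r^3}(1 − o(1)) and ρ ≥ 3. Hence ρ = max(2, 3) = 3.
Therefore ρ = 3.

Order ρ = 3.


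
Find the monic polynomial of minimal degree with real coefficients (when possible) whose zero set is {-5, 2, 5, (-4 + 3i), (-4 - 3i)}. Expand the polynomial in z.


The polynomial is p(z) = ∏_{α ∈ S} (z − α), where S = {-5, 2, 5, (-4 + 3i), (-4 - 3i)}.
Expanding the product yields: p(z) = z^5 + 6·z^4 -16·z^3 -200·z^2 -225·z + 1250.
Note conjugate pairs combine to real quadratics: (z − (-4+3i))(z − (-4−3i)) = z² + 8z + 25.
The resulting polynomial has degree 5 and real coefficients as required.

p(z) = z^5 + 6·z^4 -16·z^3 -200·z^2 -225·z + 1250.


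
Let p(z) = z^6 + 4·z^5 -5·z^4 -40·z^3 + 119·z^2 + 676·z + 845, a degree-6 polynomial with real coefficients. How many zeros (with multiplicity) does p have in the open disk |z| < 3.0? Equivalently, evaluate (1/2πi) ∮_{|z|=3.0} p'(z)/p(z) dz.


The zeros of p are: (3 + 2i), (3 - 2i), (-3 + 2i), (-3 - 2i), (-2 + 1i), (-2 - 1i).
Their magnitudes are: 3.606, 3.606, 3.606, 3.606, 2.236, 2.236.
Zeros with |z| < R = 3.0: (-2 + 1i), (-2 - 1i).
Count = 2.
By the argument principle, (1/2πi) ∮_{|z|=R} p'(z)/p(z) dz equals exactly this count.

Number of zeros inside |z| < 3.0: 2.


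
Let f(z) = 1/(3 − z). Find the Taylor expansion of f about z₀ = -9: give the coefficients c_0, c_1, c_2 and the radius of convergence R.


Let w = z − z₀, so z = z₀ + w.
Then 3 − z = 3 − (z₀ + w) = (3 − z₀) − w = 12 − w.
f(z) = 1/(12 − w) = (1/(12)) · 1/(1 − w/(12)) = Σ_{n≥0} w^n / (12)^(n+1).
So c_n = 1/(12)^(n+1):
  c_0 = 1/(12)^1 = 1/12.
  c_1 = 1/(12)^2 = 1/144.
  c_2 = 1/(12)^3 = 1/1728.
The series is valid for |w/d| < 1, i.e. |z − z₀| < |d|.
Radius of convergence: R = |3 − z₀| = |12| = 12 (distance from z₀ to the singularity z = 3).

c_0 = 1/12, c_1 = 1/144, c_2 = 1/1728; R = 12.
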